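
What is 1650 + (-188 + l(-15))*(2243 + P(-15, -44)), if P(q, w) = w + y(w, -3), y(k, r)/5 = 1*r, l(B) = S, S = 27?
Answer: -349974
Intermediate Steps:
l(B) = 27
y(k, r) = 5*r (y(k, r) = 5*(1*r) = 5*r)
P(q, w) = -15 + w (P(q, w) = w + 5*(-3) = w - 15 = -15 + w)
1650 + (-188 + l(-15))*(2243 + P(-15, -44)) = 1650 + (-188 + 27)*(2243 + (-15 - 44)) = 1650 - 161*(2243 - 59) = 1650 - 161*2184 = 1650 - 351624 = -349974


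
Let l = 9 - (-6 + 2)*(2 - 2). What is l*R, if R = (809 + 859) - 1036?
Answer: 5688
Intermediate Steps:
l = 9 (l = 9 - (-4)*0 = 9 - 1*0 = 9 + 0 = 9)
R = 632 (R = 1668 - 1036 = 632)
l*R = 9*632 = 5688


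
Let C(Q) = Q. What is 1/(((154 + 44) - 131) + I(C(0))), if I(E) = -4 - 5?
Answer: 1/58 ≈ 0.017241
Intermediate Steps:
I(E) = -9
1/(((154 + 44) - 131) + I(C(0))) = 1/(((154 + 44) - 131) - 9) = 1/((198 - 131) - 9) = 1/(67 - 9) = 1/58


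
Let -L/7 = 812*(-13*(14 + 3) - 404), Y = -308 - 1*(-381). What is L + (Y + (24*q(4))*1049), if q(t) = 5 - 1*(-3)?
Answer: 3753981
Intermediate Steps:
q(t) = 8 (q(t) = 5 + 3 = 8)
Y = 73 (Y = -308 + 381 = 73)
L = 3552500 (L = -5684*(-13*(14 + 3) - 404) = -5684*(-13*17 - 404) = -5684*(-221 - 404) = -5684*(-625) = -7*(-507500) = 3552500)
L + (Y + (24*q(4))*1049) = 3552500 + (73 + (24*8)*1049) = 3552500 + (73 + 192*1049) = 3552500 + (73 + 201408) = 3552500 + 201481 = 3753981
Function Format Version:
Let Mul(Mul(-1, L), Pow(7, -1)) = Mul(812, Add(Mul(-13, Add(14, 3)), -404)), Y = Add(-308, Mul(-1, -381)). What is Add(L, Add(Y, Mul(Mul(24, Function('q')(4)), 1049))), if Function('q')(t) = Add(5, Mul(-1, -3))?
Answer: 3753981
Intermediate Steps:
Function('q')(t) = 8 (Function('q')(t) = Add(5, 3) = 8)
Y = 73 (Y = Add(-308, 381) = 73)
L = 3552500 (L = Mul(-7, Mul(812, Add(Mul(-13, Add(14, 3)), -404))) = Mul(-7, Mul(812, Add(Mul(-13, 17), -404))) = Mul(-7, Mul(812, Add(-221, -404))) = Mul(-7, Mul(812, -625)) = Mul(-7, -507500) = 3552500)
Add(L, Add(Y, Mul(Mul(24, Function('q')(4)), 1049))) = Add(3552500, Add(73, Mul(Mul(24, 8), 1049))) = Add(3552500, Add(73, Mul(192, 1049))) = Add(3552500, Add(73, 201408)) = Add(3552500, 201481) = 3753981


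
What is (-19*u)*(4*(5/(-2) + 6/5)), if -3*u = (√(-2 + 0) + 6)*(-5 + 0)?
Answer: 988 + 494*I*√2/3 ≈ 988.0 + 232.87*I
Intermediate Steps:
u = 10 + 5*I*√2/3 (u = -(√(-2 + 0) + 6)*(-5 + 0)/3 = -(√(-2) + 6)*(-5)/3 = -(I*√2 + 6)*(-5)/3 = -(6 + I*√2)*(-5)/3 = -(-30 - 5*I*√2)/3 = 10 + 5*I*√2/3 ≈ 10.0 + 2.357*I)
(-19*u)*(4*(5/(-2) + 6/5)) = (-19*(10 + 5*I*√2/3))*(4*(5/(-2) + 6/5)) = (-190 - 95*I*√2/3)*(4*(5*(-½) + 6*(⅕))) = (-190 - 95*I*√2/3)*(4*(-5/2 + 6/5)) = (-190 - 95*I*√2/3)*(4*(-13/10)) = (-190 - 95*I*√2/3)*(-26/5) = 988 + 494*I*√2/3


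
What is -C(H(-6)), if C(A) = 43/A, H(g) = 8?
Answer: -43/8 ≈ -5.3750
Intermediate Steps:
-C(H(-6)) = -43/8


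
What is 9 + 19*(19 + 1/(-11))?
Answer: 4051/11 ≈ 368.27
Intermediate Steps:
9 + 19*(19 + 1/(-11)) = 9 + 19*(19 - 1/11) = 9 + 19*(208/11) = 9 + 3952/11 = 4051/11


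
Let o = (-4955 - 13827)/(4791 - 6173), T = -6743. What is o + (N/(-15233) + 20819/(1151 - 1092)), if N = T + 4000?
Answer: 227692818901/621034177 ≈ 366.63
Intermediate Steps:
N = -2743 (N = -6743 + 4000 = -2743)
o = 9391/691 (o = -18782/(-1382) = -18782*(-1/1382) = 9391/691 ≈ 13.590)
o + (N/(-15233) + 20819/(1151 - 1092)) = 9391/691 + (-2743/(-15233) + 20819/(1151 - 1092)) = 9391/691 + (-2743*(-1/15233) + 20819/59) = 9391/691 + (2743/15233 + 20819*(1/59)) = 9391/691 + (2743/15233 + 20819/59) = 9391/691 + 317297664/898747 = 227692818901/621034177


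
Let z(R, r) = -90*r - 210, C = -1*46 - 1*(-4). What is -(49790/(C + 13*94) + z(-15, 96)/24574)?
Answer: -60654823/1449866 ≈ -41.835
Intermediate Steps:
C = -42 (C = -46 + 4 = -42)
z(R, r) = -210 - 90*r
-(49790/(C + 13*94) + z(-15, 96)/24574) = -(49790/(-42 + 13*94) + (-210 - 90*96)/24574) = -(49790/(-42 + 1222) + (-210 - 8640)*(1/24574)) = -(49790/1180 - 8850*1/24574) = -(49790*(1/1180) - 4425/12287) = -(4979/118 - 4425/12287) = -1*60654823/1449866 = -60654823/1449866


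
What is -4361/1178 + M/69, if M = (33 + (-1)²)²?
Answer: 1060859/81282 ≈ 13.052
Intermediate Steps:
M = 1156 (M = (33 + 1)² = 34² = 1156)
-4361/1178 + M/69 = -4361/1178 + 1156/69 = 1060859/81282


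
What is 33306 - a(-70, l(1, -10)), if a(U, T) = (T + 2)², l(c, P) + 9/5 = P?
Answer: 830249/25 ≈ 33210.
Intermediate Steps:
l(c, P) = -9/5 + P
a(U, T) = (2 + T)²
33306 - a(-70, l(1, -10)) = 33306 - (2 + (-9/5 - 10))² = 33306 - (2 - 59/5)² = 33306 - (-49/5)² = 33306 - 1*2401/25 = 33306 - 2401/25 = 830249/25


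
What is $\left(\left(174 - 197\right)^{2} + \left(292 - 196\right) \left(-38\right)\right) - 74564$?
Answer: $-77683$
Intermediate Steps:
$\left(\left(174 - 197\right)^{2} + \left(292 - 196\right) \left(-38\right)\right) - 74564 = \left(\left(-23\right)^{2} + \left(292 - 196\right) \left(-38\right)\right) - 74564 = \left(529 + 96 \left(-38\right)\right) - 74564 = \left(529 - 3648\right) - 74564 = -3119 - 74564 = -77683$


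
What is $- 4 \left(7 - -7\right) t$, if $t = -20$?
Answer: $1120$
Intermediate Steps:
$- 4 \left(7 - -7\right) t = - 4 \left(7 - -7\right) \left(-20\right) = - 4 \left(7 + 7\right) \left(-20\right) = \left(-4\right) 14 \left(-20\right) = \left(-56\right) \left(-20\right) = 1120$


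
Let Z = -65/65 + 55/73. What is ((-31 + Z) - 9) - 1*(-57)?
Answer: 1223/73 ≈ 16.753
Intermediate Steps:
Z = -18/73 (Z = -65*1/65 + 55*(1/73) = -1 + 55/73 = -18/73 ≈ -0.24658)
((-31 + Z) - 9) - 1*(-57) = ((-31 - 18/73) - 9) - 1*(-57) = (-2281/73 - 9) + 57 = -2938/73 + 57 = 1223/73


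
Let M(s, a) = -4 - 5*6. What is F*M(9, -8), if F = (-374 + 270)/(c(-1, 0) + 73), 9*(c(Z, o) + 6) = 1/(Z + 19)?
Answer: 44064/835 ≈ 52.771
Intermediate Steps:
c(Z, o) = -6 + 1/(9*(19 + Z)) (c(Z, o) = -6 + 1/(9*(Z + 19)) = -6 + 1/(9*(19 + Z)))
M(s, a) = -34 (M(s, a) = -4 - 30 = -34)
F = -1296/835 (F = (-374 + 270)/((-1025 - 54*(-1))/(9*(19 - 1)) + 73) = -104/((⅑)*(-1025 + 54)/18 + 73) = -104/((⅑)*(1/18)*(-971) + 73) = -104/(-971/162 + 73) = -104/10855/162 = -104*162/10855 = -1296/835 ≈ -1.5521)
F*M(9, -8) = -1296/835*(-34) = 44064/835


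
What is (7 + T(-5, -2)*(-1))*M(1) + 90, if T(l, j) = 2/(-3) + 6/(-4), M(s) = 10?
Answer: 545/3 ≈ 181.67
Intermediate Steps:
T(l, j) = -13/6 (T(l, j) = 2*(-⅓) + 6*(-¼) = -⅔ - 3/2 = -13/6)
(7 + T(-5, -2)*(-1))*M(1) + 90 = (7 - 13/6*(-1))*10 + 90 = (7 + 13/6)*10 + 90 = (55/6)*10 + 90 = 275/3 + 90 = 545/3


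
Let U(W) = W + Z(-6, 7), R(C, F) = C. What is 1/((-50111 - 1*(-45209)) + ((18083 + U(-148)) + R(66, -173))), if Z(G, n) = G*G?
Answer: 1/13135 ≈ 7.6132e-5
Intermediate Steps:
Z(G, n) = G**2
U(W) = 36 + W (U(W) = W + (-6)**2 = W + 36 = 36 + W)
1/((-50111 - 1*(-45209)) + ((18083 + U(-148)) + R(66, -173))) = 1/((-50111 - 1*(-45209)) + ((18083 + (36 - 148)) + 66)) = 1/((-50111 + 45209) + ((18083 - 112) + 66)) = 1/(-4902 + (17971 + 66)) = 1/(-4902 + 18037) = 1/13135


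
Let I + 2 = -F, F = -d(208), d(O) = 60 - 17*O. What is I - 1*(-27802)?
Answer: 24324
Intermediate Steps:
d(O) = 60 - 17*O
F = 3476 (F = -(60 - 17*208) = -(60 - 3536) = -1*(-3476) = 3476)
I = -3478 (I = -2 - 1*3476 = -2 - 3476 = -3478)
I - 1*(-27802) = -3478 - 1*(-27802) = -3478 + 27802 = 24324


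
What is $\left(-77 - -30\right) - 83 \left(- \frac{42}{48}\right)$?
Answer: $\frac{205}{8} \approx 25.625$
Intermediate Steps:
$\left(-77 - -30\right) - 83 \left(- \frac{42}{48}\right) = \left(-77 + 30\right) - 83 \left(\left(-42\right) \frac{1}{48}\right) = -47 - - \frac{581}{8} = -47 + \frac{581}{8} = \frac{205}{8}$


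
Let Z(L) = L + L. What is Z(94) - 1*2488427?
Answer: -2488239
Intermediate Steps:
Z(L) = 2*L
Z(94) - 1*2488427 = 2*94 - 1*2488427 = 188 - 2488427 = -2488239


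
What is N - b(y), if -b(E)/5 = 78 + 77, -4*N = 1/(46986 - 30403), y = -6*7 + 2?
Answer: 51407299/66332 ≈ 775.00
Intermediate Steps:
y = -40 (y = -42 + 2 = -40)
N = -1/66332 (N = -1/(4*(46986 - 30403)) = -¼/16583 = -¼*1/16583 = -1/66332 ≈ -1.5076e-5)
b(E) = -775 (b(E) = -5*(78 + 77) = -5*155 = -775)
N - b(y) = -1/66332 - 1*(-775) = -1/66332 + 775 = 51407299/66332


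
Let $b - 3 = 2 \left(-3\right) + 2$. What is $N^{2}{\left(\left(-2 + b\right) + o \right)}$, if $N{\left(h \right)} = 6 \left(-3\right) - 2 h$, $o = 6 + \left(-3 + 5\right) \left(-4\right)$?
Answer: $64$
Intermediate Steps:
$o = -2$ ($o = 6 + 2 \left(-4\right) = 6 - 8 = -2$)
$b = -1$ ($b = 3 + \left(2 \left(-3\right) + 2\right) = 3 + \left(-6 + 2\right) = 3 - 4 = -1$)
$N{\left(h \right)} = -18 - 2 h$
$N^{2}{\left(\left(-2 + b\right) + o \right)} = \left(-18 - 2 \left(\left(-2 - 1\right) - 2\right)\right)^{2} = \left(-18 - 2 \left(-3 - 2\right)\right)^{2} = \left(-18 - -10\right)^{2} = \left(-18 + 10\right)^{2} = \left(-8\right)^{2} = 64$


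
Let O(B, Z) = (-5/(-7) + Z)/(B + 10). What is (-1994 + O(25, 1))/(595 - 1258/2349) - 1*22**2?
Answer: -166732285042/342117265 ≈ -487.35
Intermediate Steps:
O(B, Z) = (5/7 + Z)/(10 + B) (O(B, Z) = (-5*(-1/7) + Z)/(10 + B) = (5/7 + Z)/(10 + B))
(-1994 + O(25, 1))/(595 - 1258/2349) - 1*22**2 = (-1994 + (5/7 + 1)/(10 + 25))/(595 - 1258/2349) - 1*22**2 = (-1994 + (12/7)/35)/(595 - 1258*1/2349) - 1*484 = (-1994 + (1/35)*(12/7))/(595 - 1258/2349) - 484 = (-1994 + 12/245)/(1396397/2349) - 484 = -488518/245*2349/1396397 - 484 = -1147528782/342117265 - 484 = -166732285042/342117265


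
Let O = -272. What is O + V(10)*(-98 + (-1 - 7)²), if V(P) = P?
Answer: -612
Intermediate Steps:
O + V(10)*(-98 + (-1 - 7)²) = -272 + 10*(-98 + (-1 - 7)²) = -272 + 10*(-98 + (-8)²) = -272 + 10*(-98 + 64) = -272 + 10*(-34) = -272 - 340 = -612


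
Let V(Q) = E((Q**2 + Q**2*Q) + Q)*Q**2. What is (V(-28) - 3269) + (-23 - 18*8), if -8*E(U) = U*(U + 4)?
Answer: -44020195372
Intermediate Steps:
E(U) = -U*(4 + U)/8 (E(U) = -U*(U + 4)/8 = -U*(4 + U)/8)
V(Q) = -Q**2*(Q + Q**2 + Q**3)*(4 + Q + Q**2 + Q**3)/8 (V(Q) = (-((Q**2 + Q**2*Q) + Q)*(4 + ((Q**2 + Q**2*Q) + Q))/8)*Q**2 = (-((Q**2 + Q**3) + Q)*(4 + ((Q**2 + Q**3) + Q))/8)*Q**2 = (-(Q + Q**2 + Q**3)*(4 + (Q + Q**2 + Q**3))/8)*Q**2 = (-(Q + Q**2 + Q**3)*(4 + Q + Q**2 + Q**3)/8)*Q**2 = -Q**2*(Q + Q**2 + Q**3)*(4 + Q + Q**2 + Q**3)/8)
(V(-28) - 3269) + (-23 - 18*8) = (-1/8*(-28)**3*(4 - 28*(1 - 28 + (-28)**2))*(1 - 28 + (-28)**2) - 3269) + (-23 - 18*8) = (-1/8*(-21952)*(4 - 28*(1 - 28 + 784))*(1 - 28 + 784) - 3269) + (-23 - 144) = (-1/8*(-21952)*(4 - 28*757)*757 - 3269) - 167 = (-1/8*(-21952)*(4 - 21196)*757 - 3269) - 167 = (-1/8*(-21952)*(-21192)*757 - 3269) - 167 = (-44020191936 - 3269) - 167 = -44020195205 - 167 = -44020195372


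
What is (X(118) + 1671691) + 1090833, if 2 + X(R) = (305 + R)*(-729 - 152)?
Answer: 2389859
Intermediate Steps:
X(R) = -268707 - 881*R (X(R) = -2 + (305 + R)*(-729 - 152) = -2 + (305 + R)*(-881) = -2 + (-268705 - 881*R) = -268707 - 881*R)
(X(118) + 1671691) + 1090833 = ((-268707 - 881*118) + 1671691) + 1090833 = ((-268707 - 103958) + 1671691) + 1090833 = (-372665 + 1671691) + 1090833 = 1299026 + 1090833 = 2389859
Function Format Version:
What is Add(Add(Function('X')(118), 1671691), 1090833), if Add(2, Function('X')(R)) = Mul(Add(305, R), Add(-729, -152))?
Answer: 2389859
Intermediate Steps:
Function('X')(R) = Add(-268707, Mul(-881, R)) (Function('X')(R) = Add(-2, Mul(Add(305, R), Add(-729, -152))) = Add(-2, Mul(Add(305, R), -881)) = Add(-2, Add(-268705, Mul(-881, R))) = Add(-268707, Mul(-881, R)))
Add(Add(Function('X')(118), 1671691), 1090833) = Add(Add(Add(-268707, Mul(-881, 118)), 1671691), 1090833) = Add(Add(Add(-268707, -103958), 1671691), 1090833) = Add(Add(-372665, 1671691), 1090833) = Add(1299026, 1090833) = 2389859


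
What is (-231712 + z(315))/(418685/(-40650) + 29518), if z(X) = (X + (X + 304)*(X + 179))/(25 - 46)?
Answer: -14016263630/1679283221 ≈ -8.3466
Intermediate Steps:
z(X) = -X/21 - (179 + X)*(304 + X)/21 (z(X) = (X + (304 + X)*(179 + X))/(-21) = (X + (179 + X)*(304 + X))*(-1/21) = -X/21 - (179 + X)*(304 + X)/21)
(-231712 + z(315))/(418685/(-40650) + 29518) = (-231712 + (-54416/21 - 484/21*315 - 1/21*315²))/(418685/(-40650) + 29518) = (-231712 + (-54416/21 - 7260 - 1/21*99225))/(418685*(-1/40650) + 29518) = (-231712 + (-54416/21 - 7260 - 4725))/(-83737/8130 + 29518) = (-231712 - 306101/21)/(239897603/8130) = -5172053/21*8130/239897603 = -14016263630/1679283221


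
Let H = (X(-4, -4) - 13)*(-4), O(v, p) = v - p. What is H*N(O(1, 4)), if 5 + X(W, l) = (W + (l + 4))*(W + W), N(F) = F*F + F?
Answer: -336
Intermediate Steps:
N(F) = F + F**2 (N(F) = F**2 + F = F + F**2)
X(W, l) = -5 + 2*W*(4 + W + l) (X(W, l) = -5 + (W + (l + 4))*(W + W) = -5 + (W + (4 + l))*(2*W) = -5 + (4 + W + l)*(2*W) = -5 + 2*W*(4 + W + l))
H = -56 (H = ((-5 + 2*(-4)**2 + 8*(-4) + 2*(-4)*(-4)) - 13)*(-4) = ((-5 + 2*16 - 32 + 32) - 13)*(-4) = ((-5 + 32 - 32 + 32) - 13)*(-4) = (27 - 13)*(-4) = 14*(-4) = -56)
H*N(O(1, 4)) = -56*(1 - 1*4)*(1 + (1 - 1*4)) = -56*(1 - 4)*(1 + (1 - 4)) = -(-168)*(1 - 3) = -(-168)*(-2) = -56*6 = -336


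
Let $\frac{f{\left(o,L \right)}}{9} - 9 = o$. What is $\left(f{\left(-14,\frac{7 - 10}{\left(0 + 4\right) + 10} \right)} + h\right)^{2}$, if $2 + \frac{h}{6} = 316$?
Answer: $3381921$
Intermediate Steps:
$f{\left(o,L \right)} = 81 + 9 o$
$h = 1884$ ($h = -12 + 6 \cdot 316 = -12 + 1896 = 1884$)
$\left(f{\left(-14,\frac{7 - 10}{\left(0 + 4\right) + 10} \right)} + h\right)^{2} = \left(\left(81 + 9 \left(-14\right)\right) + 1884\right)^{2} = \left(\left(81 - 126\right) + 1884\right)^{2} = \left(-45 + 1884\right)^{2} = 1839^{2} = 3381921$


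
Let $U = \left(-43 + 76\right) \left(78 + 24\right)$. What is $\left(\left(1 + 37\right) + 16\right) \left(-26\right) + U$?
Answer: $1962$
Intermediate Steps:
$U = 3366$ ($U = 33 \cdot 102 = 3366$)
$\left(\left(1 + 37\right) + 16\right) \left(-26\right) + U = \left(\left(1 + 37\right) + 16\right) \left(-26\right) + 3366 = \left(38 + 16\right) \left(-26\right) + 3366 = 54 \left(-26\right) + 3366 = -1404 + 3366 = 1962$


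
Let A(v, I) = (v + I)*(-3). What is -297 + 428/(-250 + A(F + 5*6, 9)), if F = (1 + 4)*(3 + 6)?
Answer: -74761/251 ≈ -297.85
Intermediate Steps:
F = 45 (F = 5*9 = 45)
A(v, I) = -3*I - 3*v (A(v, I) = (I + v)*(-3) = -3*I - 3*v)
-297 + 428/(-250 + A(F + 5*6, 9)) = -297 + 428/(-250 + (-3*9 - 3*(45 + 5*6))) = -297 + 428/(-250 + (-27 - 3*(45 + 30))) = -297 + 428/(-250 + (-27 - 3*75)) = -297 + 428/(-250 + (-27 - 225)) = -297 + 428/(-250 - 252) = -297 + 428/(-502) = -297 + 428*(-1/502) = -297 - 214/251 = -74761/251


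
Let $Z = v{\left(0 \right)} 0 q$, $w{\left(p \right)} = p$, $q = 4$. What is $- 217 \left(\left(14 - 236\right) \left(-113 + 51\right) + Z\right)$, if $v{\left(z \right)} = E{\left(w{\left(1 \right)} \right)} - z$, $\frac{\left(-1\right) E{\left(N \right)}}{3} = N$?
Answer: $-2986788$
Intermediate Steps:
$E{\left(N \right)} = - 3 N$
$v{\left(z \right)} = -3 - z$ ($v{\left(z \right)} = \left(-3\right) 1 - z = -3 - z$)
$Z = 0$ ($Z = \left(-3 - 0\right) 0 \cdot 4 = \left(-3 + 0\right) 0 \cdot 4 = \left(-3\right) 0 \cdot 4 = 0 \cdot 4 = 0$)
$- 217 \left(\left(14 - 236\right) \left(-113 + 51\right) + Z\right) = - 217 \left(\left(14 - 236\right) \left(-113 + 51\right) + 0\right) = - 217 \left(\left(-222\right) \left(-62\right) + 0\right) = - 217 \left(13764 + 0\right) = \left(-217\right) 13764 = -2986788$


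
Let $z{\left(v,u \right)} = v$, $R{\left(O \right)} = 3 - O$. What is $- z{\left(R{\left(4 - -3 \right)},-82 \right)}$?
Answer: $4$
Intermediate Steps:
$- z{\left(R{\left(4 - -3 \right)},-82 \right)} = - (3 - \left(4 - -3\right)) = - (3 - \left(4 + 3\right)) = - (3 - 7) = \left(-1\right) \left(-4\right) = 4$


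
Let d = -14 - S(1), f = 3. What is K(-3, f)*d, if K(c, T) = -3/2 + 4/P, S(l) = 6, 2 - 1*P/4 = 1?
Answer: 10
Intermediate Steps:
P = 4 (P = 8 - 4*1 = 8 - 4 = 4)
K(c, T) = -½ (K(c, T) = -3/2 + 4/4 = -3*½ + 4*(¼) = -3/2 + 1 = -½)
d = -20 (d = -14 - 1*6 = -14 - 6 = -20)
K(-3, f)*d = -½*(-20) = 10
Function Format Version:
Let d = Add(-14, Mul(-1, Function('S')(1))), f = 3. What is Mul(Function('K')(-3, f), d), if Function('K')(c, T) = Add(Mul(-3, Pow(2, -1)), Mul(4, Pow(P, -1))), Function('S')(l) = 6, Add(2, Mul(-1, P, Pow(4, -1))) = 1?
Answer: 10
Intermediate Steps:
P = 4 (P = Add(8, Mul(-4, 1)) = Add(8, -4) = 4)
Function('K')(c, T) = Rational(-1, 2) (Function('K')(c, T) = Add(Mul(-3, Pow(2, -1)), Mul(4, Pow(4, -1))) = Add(Mul(-3, Rational(1, 2)), Mul(4, Rational(1, 4))) = Add(Rational(-3, 2), 1) = Rational(-1, 2))
d = -20 (d = Add(-14, Mul(-1, 6)) = Add(-14, -6) = -20)
Mul(Function('K')(-3, f), d) = Mul(Rational(-1, 2), -20) = 10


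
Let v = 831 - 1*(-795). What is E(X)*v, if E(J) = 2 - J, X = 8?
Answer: -9756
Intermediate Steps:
v = 1626 (v = 831 + 795 = 1626)
E(X)*v = (2 - 1*8)*1626 = (2 - 8)*1626 = -6*1626 = -9756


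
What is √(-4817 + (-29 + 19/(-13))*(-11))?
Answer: I*√757445/13 ≈ 66.947*I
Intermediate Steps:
√(-4817 + (-29 + 19/(-13))*(-11)) = √(-4817 + (-29 + 19*(-1/13))*(-11)) = √(-4817 + (-29 - 19/13)*(-11)) = √(-4817 - 396/13*(-11)) = √(-4817 + 4356/13) = √(-58265/13) = I*√757445/13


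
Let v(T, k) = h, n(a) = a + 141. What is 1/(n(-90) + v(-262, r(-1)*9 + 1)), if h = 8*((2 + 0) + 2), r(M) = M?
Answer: 1/83 ≈ 0.012048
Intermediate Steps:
n(a) = 141 + a
h = 32 (h = 8*(2 + 2) = 8*4 = 32)
v(T, k) = 32
1/(n(-90) + v(-262, r(-1)*9 + 1)) = 1/((141 - 90) + 32) = 1/(51 + 32) = 1/83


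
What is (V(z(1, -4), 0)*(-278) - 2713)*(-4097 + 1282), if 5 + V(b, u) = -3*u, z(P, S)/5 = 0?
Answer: 3724245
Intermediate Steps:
z(P, S) = 0 (z(P, S) = 5*0 = 0)
V(b, u) = -5 - 3*u
(V(z(1, -4), 0)*(-278) - 2713)*(-4097 + 1282) = ((-5 - 3*0)*(-278) - 2713)*(-4097 + 1282) = ((-5 + 0)*(-278) - 2713)*(-2815) = (-5*(-278) - 2713)*(-2815) = (1390 - 2713)*(-2815) = -1323*(-2815) = 3724245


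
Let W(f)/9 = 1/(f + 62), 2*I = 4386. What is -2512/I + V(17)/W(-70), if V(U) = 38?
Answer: -229760/6579 ≈ -34.923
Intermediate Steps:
I = 2193 (I = (½)*4386 = 2193)
W(f) = 9/(62 + f) (W(f) = 9/(f + 62) = 9/(62 + f))
-2512/I + V(17)/W(-70) = -2512/2193 + 38/((9/(62 - 70))) = -2512*1/2193 + 38/((9/(-8))) = -2512/2193 + 38/((9*(-⅛))) = -2512/2193 + 38/(-9/8) = -2512/2193 + 38*(-8/9) = -2512/2193 - 304/9 = -229760/6579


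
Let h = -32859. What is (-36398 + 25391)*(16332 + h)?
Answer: 181912689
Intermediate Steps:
(-36398 + 25391)*(16332 + h) = (-36398 + 25391)*(16332 - 32859) = -11007*(-16527) = 181912689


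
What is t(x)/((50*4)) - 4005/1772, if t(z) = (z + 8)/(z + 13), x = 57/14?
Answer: -47784883/21175400 ≈ -2.2566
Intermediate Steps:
x = 57/14 (x = 57*(1/14) = 57/14 ≈ 4.0714)
t(z) = (8 + z)/(13 + z)
t(x)/((50*4)) - 4005/1772 = ((8 + 57/14)/(13 + 57/14))/((50*4)) - 4005/1772 = ((169/14)/(239/14))/200 - 4005*1/1772 = ((14/239)*(169/14))*(1/200) - 4005/1772 = (169/239)*(1/200) - 4005/1772 = 169/47800 - 4005/1772 = -47784883/21175400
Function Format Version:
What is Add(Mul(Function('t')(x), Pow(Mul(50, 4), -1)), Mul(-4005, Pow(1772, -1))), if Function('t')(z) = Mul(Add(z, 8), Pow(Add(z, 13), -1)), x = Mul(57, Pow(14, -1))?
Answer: Rational(-47784883, 21175400) ≈ -2.2566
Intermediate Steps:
x = Rational(57, 14) (x = Mul(57, Rational(1, 14)) = Rational(57, 14) ≈ 4.0714)
Function('t')(z) = Mul(Pow(Add(13, z), -1), Add(8, z)) (Function('t')(z) = Mul(Add(8, z), Pow(Add(13, z), -1)) = Mul(Pow(Add(13, z), -1), Add(8, z)))
Add(Mul(Function('t')(x), Pow(Mul(50, 4), -1)), Mul(-4005, Pow(1772, -1))) = Add(Mul(Mul(Pow(Add(13, Rational(57, 14)), -1), Add(8, Rational(57, 14))), Pow(Mul(50, 4), -1)), Mul(-4005, Pow(1772, -1))) = Add(Mul(Mul(Pow(Rational(239, 14), -1), Rational(169, 14)), Pow(200, -1)), Mul(-4005, Rational(1, 1772))) = Add(Mul(Mul(Rational(14, 239), Rational(169, 14)), Rational(1, 200)), Rational(-4005, 1772)) = Add(Mul(Rational(169, 239), Rational(1, 200)), Rational(-4005, 1772)) = Add(Rational(169, 47800), Rational(-4005, 1772)) = Rational(-47784883, 21175400)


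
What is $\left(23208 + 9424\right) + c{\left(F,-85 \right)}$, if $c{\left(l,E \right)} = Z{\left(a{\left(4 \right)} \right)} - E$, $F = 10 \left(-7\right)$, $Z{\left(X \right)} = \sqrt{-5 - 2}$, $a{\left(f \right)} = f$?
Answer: $32717 + i \sqrt{7} \approx 32717.0 + 2.6458 i$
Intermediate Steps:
$Z{\left(X \right)} = i \sqrt{7}$ ($Z{\left(X \right)} = \sqrt{-7} = i \sqrt{7}$)
$F = -70$
$c{\left(l,E \right)} = - E + i \sqrt{7}$ ($c{\left(l,E \right)} = i \sqrt{7} - E = - E + i \sqrt{7}$)
$\left(23208 + 9424\right) + c{\left(F,-85 \right)} = \left(23208 + 9424\right) + \left(\left(-1\right) \left(-85\right) + i \sqrt{7}\right) = 32632 + \left(85 + i \sqrt{7}\right) = 32717 + i \sqrt{7}$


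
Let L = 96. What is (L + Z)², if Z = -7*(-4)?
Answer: 15376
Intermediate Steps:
Z = 28
(L + Z)² = (96 + 28)² = 124² = 15376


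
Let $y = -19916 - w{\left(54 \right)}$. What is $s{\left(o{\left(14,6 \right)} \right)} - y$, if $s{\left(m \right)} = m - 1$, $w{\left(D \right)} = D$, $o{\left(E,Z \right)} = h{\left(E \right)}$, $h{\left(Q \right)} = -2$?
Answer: $19967$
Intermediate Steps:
$o{\left(E,Z \right)} = -2$
$s{\left(m \right)} = -1 + m$
$y = -19970$ ($y = -19916 - 54 = -19970$)
$s{\left(o{\left(14,6 \right)} \right)} - y = \left(-1 - 2\right) - -19970 = -3 + 19970 = 19967$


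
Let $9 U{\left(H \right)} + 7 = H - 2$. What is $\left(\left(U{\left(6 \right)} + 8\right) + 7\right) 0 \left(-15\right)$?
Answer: $0$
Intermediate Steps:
$U{\left(H \right)} = -1 + \frac{H}{9}$ ($U{\left(H \right)} = - \frac{7}{9} + \frac{H - 2}{9} = - \frac{7}{9} + \frac{-2 + H}{9} = - \frac{7}{9} + \left(- \frac{2}{9} + \frac{H}{9}\right) = -1 + \frac{H}{9}$)
$\left(\left(U{\left(6 \right)} + 8\right) + 7\right) 0 \left(-15\right) = \left(\left(\left(-1 + \frac{1}{9} \cdot 6\right) + 8\right) + 7\right) 0 \left(-15\right) = \left(\left(\left(-1 + \frac{2}{3}\right) + 8\right) + 7\right) 0 \left(-15\right) = \left(\left(- \frac{1}{3} + 8\right) + 7\right) 0 \left(-15\right) = \left(\frac{23}{3} + 7\right) 0 \left(-15\right) = \frac{44}{3} \cdot 0 \left(-15\right) = 0 \left(-15\right) = 0$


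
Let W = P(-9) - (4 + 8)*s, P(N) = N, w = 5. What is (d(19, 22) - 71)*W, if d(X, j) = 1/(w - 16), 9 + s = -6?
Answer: -133722/11 ≈ -12157.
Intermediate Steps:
s = -15 (s = -9 - 6 = -15)
d(X, j) = -1/11 (d(X, j) = 1/(5 - 16) = 1/(-11) = -1/11)
W = 171 (W = -9 - (4 + 8)*(-15) = -9 - 12*(-15) = -9 - 1*(-180) = -9 + 180 = 171)
(d(19, 22) - 71)*W = (-1/11 - 71)*171 = -782/11*171 = -133722/11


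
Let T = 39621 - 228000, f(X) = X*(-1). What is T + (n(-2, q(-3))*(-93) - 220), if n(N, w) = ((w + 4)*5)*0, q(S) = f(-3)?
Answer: -188599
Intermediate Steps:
f(X) = -X
T = -188379
q(S) = 3 (q(S) = -1*(-3) = 3)
n(N, w) = 0 (n(N, w) = ((4 + w)*5)*0 = (20 + 5*w)*0 = 0)
T + (n(-2, q(-3))*(-93) - 220) = -188379 + (0*(-93) - 220) = -188379 + (0 - 220) = -188379 - 220 = -188599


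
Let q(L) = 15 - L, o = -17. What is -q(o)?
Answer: -32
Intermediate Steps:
-q(o) = -(15 - 1*(-17)) = -(15 + 17) = -1*32 = -32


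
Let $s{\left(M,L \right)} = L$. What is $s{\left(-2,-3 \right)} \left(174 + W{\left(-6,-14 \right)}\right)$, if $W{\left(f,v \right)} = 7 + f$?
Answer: $-525$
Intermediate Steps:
$s{\left(-2,-3 \right)} \left(174 + W{\left(-6,-14 \right)}\right) = - 3 \left(174 + \left(7 - 6\right)\right) = - 3 \left(174 + 1\right) = \left(-3\right) 175 = -525$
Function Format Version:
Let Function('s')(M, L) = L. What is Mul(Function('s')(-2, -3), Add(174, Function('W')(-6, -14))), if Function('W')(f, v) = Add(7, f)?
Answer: -525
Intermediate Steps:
Mul(Function('s')(-2, -3), Add(174, Function('W')(-6, -14))) = Mul(-3, Add(174, Add(7, -6))) = Mul(-3, Add(174, 1)) = Mul(-3, 175) = -525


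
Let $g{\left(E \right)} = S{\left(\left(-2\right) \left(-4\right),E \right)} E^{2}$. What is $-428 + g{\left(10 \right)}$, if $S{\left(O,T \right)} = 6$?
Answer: $172$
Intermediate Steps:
$g{\left(E \right)} = 6 E^{2}$
$-428 + g{\left(10 \right)} = -428 + 6 \cdot 10^{2} = -428 + 6 \cdot 100 = -428 + 600 = 172$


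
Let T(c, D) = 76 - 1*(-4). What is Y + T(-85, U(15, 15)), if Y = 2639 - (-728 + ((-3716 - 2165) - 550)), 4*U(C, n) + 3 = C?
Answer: 9878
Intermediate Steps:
U(C, n) = -¾ + C/4
T(c, D) = 80 (T(c, D) = 76 + 4 = 80)
Y = 9798 (Y = 2639 - (-728 + (-5881 - 550)) = 2639 - (-728 - 6431) = 2639 - 1*(-7159) = 2639 + 7159 = 9798)
Y + T(-85, U(15, 15)) = 9798 + 80 = 9878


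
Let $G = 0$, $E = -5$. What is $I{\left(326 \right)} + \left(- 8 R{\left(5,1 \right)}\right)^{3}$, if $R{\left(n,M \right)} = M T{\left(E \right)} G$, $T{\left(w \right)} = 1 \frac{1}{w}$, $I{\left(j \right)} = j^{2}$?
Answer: $106276$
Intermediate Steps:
$T{\left(w \right)} = \frac{1}{w}$
$R{\left(n,M \right)} = 0$ ($R{\left(n,M \right)} = \frac{M}{-5} \cdot 0 = M \left(- \frac{1}{5}\right) 0 = - \frac{M}{5} \cdot 0 = 0$)
$I{\left(326 \right)} + \left(- 8 R{\left(5,1 \right)}\right)^{3} = 326^{2} + \left(\left(-8\right) 0\right)^{3} = 106276 + 0^{3} = 106276 + 0 = 106276$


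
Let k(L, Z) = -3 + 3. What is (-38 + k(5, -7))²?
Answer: 1444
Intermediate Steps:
k(L, Z) = 0
(-38 + k(5, -7))² = (-38 + 0)² = (-38)² = 1444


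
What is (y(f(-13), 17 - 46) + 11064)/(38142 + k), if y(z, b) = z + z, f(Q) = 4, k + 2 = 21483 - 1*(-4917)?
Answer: 2768/16135 ≈ 0.17155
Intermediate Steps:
k = 26398 (k = -2 + (21483 - 1*(-4917)) = -2 + (21483 + 4917) = -2 + 26400 = 26398)
y(z, b) = 2*z
(y(f(-13), 17 - 46) + 11064)/(38142 + k) = (2*4 + 11064)/(38142 + 26398) = (8 + 11064)/64540 = 11072*(1/64540) = 2768/16135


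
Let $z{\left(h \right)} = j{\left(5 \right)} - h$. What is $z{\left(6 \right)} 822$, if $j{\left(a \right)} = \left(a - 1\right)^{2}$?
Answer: $8220$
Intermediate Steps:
$j{\left(a \right)} = \left(-1 + a\right)^{2}$
$z{\left(h \right)} = 16 - h$ ($z{\left(h \right)} = \left(-1 + 5\right)^{2} - h = 4^{2} - h = 16 - h$)
$z{\left(6 \right)} 822 = \left(16 - 6\right) 822 = 10 \cdot 822 = 8220$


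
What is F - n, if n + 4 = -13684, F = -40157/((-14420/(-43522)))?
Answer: -775165997/7210 ≈ -1.0751e+5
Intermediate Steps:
F = -873856477/7210 (F = -40157/((-14420*(-1/43522))) = -40157/7210/21761 = -40157*21761/7210 = -873856477/7210 ≈ -1.2120e+5)
n = -13688 (n = -4 - 13684 = -13688)
F - n = -873856477/7210 - 1*(-13688) = -873856477/7210 + 13688 = -775165997/7210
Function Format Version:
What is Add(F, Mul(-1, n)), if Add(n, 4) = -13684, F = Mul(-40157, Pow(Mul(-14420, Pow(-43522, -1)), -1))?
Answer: Rational(-775165997, 7210) ≈ -1.0751e+5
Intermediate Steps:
F = Rational(-873856477, 7210) (F = Mul(-40157, Pow(Mul(-14420, Rational(-1, 43522)), -1)) = Mul(-40157, Pow(Rational(7210, 21761), -1)) = Mul(-40157, Rational(21761, 7210)) = Rational(-873856477, 7210) ≈ -1.2120e+5)
n = -13688 (n = Add(-4, -13684) = -13688)
Add(F, Mul(-1, n)) = Add(Rational(-873856477, 7210), Mul(-1, -13688)) = Add(Rational(-873856477, 7210), 13688) = Rational(-775165997, 7210)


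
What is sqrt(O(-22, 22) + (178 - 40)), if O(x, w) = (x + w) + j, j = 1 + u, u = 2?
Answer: sqrt(141) ≈ 11.874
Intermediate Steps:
j = 3 (j = 1 + 2 = 3)
O(x, w) = 3 + w + x (O(x, w) = (x + w) + 3 = (w + x) + 3 = 3 + w + x)
sqrt(O(-22, 22) + (178 - 40)) = sqrt((3 + 22 - 22) + (178 - 40)) = sqrt(3 + 138) = sqrt(141)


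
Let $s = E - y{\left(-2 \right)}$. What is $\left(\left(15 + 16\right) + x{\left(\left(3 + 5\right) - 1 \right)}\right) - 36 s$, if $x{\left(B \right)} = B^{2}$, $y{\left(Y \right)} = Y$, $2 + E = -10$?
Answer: $440$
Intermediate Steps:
$E = -12$ ($E = -2 - 10 = -12$)
$s = -10$ ($s = -12 - -2 = -12 + 2 = -10$)
$\left(\left(15 + 16\right) + x{\left(\left(3 + 5\right) - 1 \right)}\right) - 36 s = \left(\left(15 + 16\right) + \left(\left(3 + 5\right) - 1\right)^{2}\right) - -360 = \left(31 + \left(8 - 1\right)^{2}\right) + 360 = \left(31 + 7^{2}\right) + 360 = \left(31 + 49\right) + 360 = 80 + 360 = 440$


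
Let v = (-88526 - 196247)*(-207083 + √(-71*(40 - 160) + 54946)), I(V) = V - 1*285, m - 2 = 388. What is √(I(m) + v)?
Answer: √(58971647264 - 284773*√63466) ≈ 2.4269e+5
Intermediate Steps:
m = 390 (m = 2 + 388 = 390)
I(V) = -285 + V (I(V) = V - 285 = -285 + V)
v = 58971647159 - 284773*√63466 (v = -284773*(-207083 + √(-71*(-120) + 54946)) = -284773*(-207083 + √(8520 + 54946)) = -284773*(-207083 + √63466) = 58971647159 - 284773*√63466 ≈ 5.8900e+10)
√(I(m) + v) = √((-285 + 390) + (58971647159 - 284773*√63466)) = √(105 + (58971647159 - 284773*√63466)) = √(58971647264 - 284773*√63466)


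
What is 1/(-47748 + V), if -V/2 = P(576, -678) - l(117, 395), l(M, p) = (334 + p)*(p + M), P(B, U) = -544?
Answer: 1/699836 ≈ 1.4289e-6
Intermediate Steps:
l(M, p) = (334 + p)*(M + p)
V = 747584 (V = -2*(-544 - (395² + 334*117 + 334*395 + 117*395)) = -2*(-544 - (156025 + 39078 + 131930 + 46215)) = -2*(-544 - 1*373248) = -2*(-544 - 373248) = -2*(-373792) = 747584)
1/(-47748 + V) = 1/(-47748 + 747584) = 1/699836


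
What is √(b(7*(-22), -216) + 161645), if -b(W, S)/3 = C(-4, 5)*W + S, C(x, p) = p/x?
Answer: √646862/2 ≈ 402.14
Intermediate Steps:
b(W, S) = -3*S + 15*W/4 (b(W, S) = -3*((5/(-4))*W + S) = -3*((5*(-¼))*W + S) = -3*(-5*W/4 + S) = -3*(S - 5*W/4) = -3*S + 15*W/4)
√(b(7*(-22), -216) + 161645) = √((-3*(-216) + 15*(7*(-22))/4) + 161645) = √((648 + (15/4)*(-154)) + 161645) = √((648 - 1155/2) + 161645) = √(141/2 + 161645) = √(323431/2) = √646862/2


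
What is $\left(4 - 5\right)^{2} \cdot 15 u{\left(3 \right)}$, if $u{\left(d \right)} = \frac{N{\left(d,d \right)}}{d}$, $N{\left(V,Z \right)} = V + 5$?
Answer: $40$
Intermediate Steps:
$N{\left(V,Z \right)} = 5 + V$
$u{\left(d \right)} = \frac{5 + d}{d}$
$\left(4 - 5\right)^{2} \cdot 15 u{\left(3 \right)} = \left(4 - 5\right)^{2} \cdot 15 \frac{5 + 3}{3} = \left(-1\right)^{2} \cdot 15 \cdot \frac{1}{3} \cdot 8 = 1 \cdot 15 \cdot \frac{8}{3} = 15 \cdot \frac{8}{3} = 40$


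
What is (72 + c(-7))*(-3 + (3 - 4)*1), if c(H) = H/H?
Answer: -292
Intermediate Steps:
c(H) = 1
(72 + c(-7))*(-3 + (3 - 4)*1) = (72 + 1)*(-3 + (3 - 4)*1) = 73*(-3 - 1*1) = 73*(-3 - 1) = 73*(-4) = -292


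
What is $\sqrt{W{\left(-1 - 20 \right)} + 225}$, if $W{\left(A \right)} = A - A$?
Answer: $15$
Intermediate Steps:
$W{\left(A \right)} = 0$
$\sqrt{W{\left(-1 - 20 \right)} + 225} = \sqrt{0 + 225} = \sqrt{225} = 15$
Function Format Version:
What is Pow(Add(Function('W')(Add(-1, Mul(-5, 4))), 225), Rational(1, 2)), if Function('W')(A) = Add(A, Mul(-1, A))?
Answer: 15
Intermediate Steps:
Function('W')(A) = 0
Pow(Add(Function('W')(Add(-1, Mul(-5, 4))), 225), Rational(1, 2)) = Pow(Add(0, 225), Rational(1, 2)) = Pow(225, Rational(1, 2)) = 15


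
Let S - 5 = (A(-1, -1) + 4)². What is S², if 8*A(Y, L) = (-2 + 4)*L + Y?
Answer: 1347921/4096 ≈ 329.08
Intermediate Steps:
A(Y, L) = L/4 + Y/8 (A(Y, L) = ((-2 + 4)*L + Y)/8 = (2*L + Y)/8 = (Y + 2*L)/8 = L/4 + Y/8)
S = 1161/64 (S = 5 + (((¼)*(-1) + (⅛)*(-1)) + 4)² = 5 + ((-¼ - ⅛) + 4)² = 5 + (-3/8 + 4)² = 5 + (29/8)² = 5 + 841/64 = 1161/64 ≈ 18.141)
S² = (1161/64)² = 1347921/4096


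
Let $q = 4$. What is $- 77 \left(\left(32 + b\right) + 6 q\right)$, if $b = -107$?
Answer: $3927$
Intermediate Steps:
$- 77 \left(\left(32 + b\right) + 6 q\right) = - 77 \left(\left(32 - 107\right) + 6 \cdot 4\right) = - 77 \left(-75 + 24\right) = \left(-77\right) \left(-51\right) = 3927$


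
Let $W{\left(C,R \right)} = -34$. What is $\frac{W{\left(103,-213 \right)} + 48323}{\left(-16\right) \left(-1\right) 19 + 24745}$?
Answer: $\frac{48289}{25049} \approx 1.9278$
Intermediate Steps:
$\frac{W{\left(103,-213 \right)} + 48323}{\left(-16\right) \left(-1\right) 19 + 24745} = \frac{-34 + 48323}{\left(-16\right) \left(-1\right) 19 + 24745} = \frac{48289}{16 \cdot 19 + 24745} = \frac{48289}{304 + 24745} = \frac{48289}{25049}$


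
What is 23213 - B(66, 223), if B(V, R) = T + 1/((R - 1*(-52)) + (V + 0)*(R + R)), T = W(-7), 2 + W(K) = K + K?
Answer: 690156818/29711 ≈ 23229.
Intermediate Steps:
W(K) = -2 + 2*K (W(K) = -2 + (K + K) = -2 + 2*K)
T = -16 (T = -2 + 2*(-7) = -2 - 14 = -16)
B(V, R) = -16 + 1/(52 + R + 2*R*V) (B(V, R) = -16 + 1/((R - 1*(-52)) + (V + 0)*(R + R)) = -16 + 1/((R + 52) + V*(2*R)) = -16 + 1/((52 + R) + 2*R*V) = -16 + 1/(52 + R + 2*R*V))
23213 - B(66, 223) = 23213 - (-831 - 16*223 - 32*223*66)/(52 + 223 + 2*223*66) = 23213 - (-831 - 3568 - 470976)/(52 + 223 + 29436) = 23213 - (-475375)/29711 = 23213 - 1*(-475375/29711) = 23213 + 475375/29711 = 690156818/29711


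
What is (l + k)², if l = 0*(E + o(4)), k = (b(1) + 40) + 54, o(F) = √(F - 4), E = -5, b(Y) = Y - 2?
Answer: 8649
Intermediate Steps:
b(Y) = -2 + Y
o(F) = √(-4 + F)
k = 93 (k = ((-2 + 1) + 40) + 54 = (-1 + 40) + 54 = 39 + 54 = 93)
l = 0 (l = 0*(-5 + √(-4 + 4)) = 0*(-5 + √0) = 0*(-5 + 0) = 0*(-5) = 0)
(l + k)² = (0 + 93)² = 93² = 8649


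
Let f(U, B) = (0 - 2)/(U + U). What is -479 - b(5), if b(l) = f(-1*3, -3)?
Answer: -1438/3 ≈ -479.33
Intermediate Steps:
f(U, B) = -1/U (f(U, B) = -2*1/(2*U) = -1/U)
b(l) = ⅓ (b(l) = -1/((-1*3)) = -1/(-3) = -1*(-⅓) = ⅓)
-479 - b(5) = -479 - 1*⅓ = -479 - ⅓ = -1438/3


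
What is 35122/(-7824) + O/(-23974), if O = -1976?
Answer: -206638651/46893144 ≈ -4.4066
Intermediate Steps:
35122/(-7824) + O/(-23974) = 35122/(-7824) - 1976/(-23974) = 35122*(-1/7824) - 1976*(-1/23974) = -17561/3912 + 988/11987 = -206638651/46893144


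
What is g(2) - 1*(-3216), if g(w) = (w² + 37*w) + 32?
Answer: 3326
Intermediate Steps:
g(w) = 32 + w² + 37*w
g(2) - 1*(-3216) = (32 + 2² + 37*2) - 1*(-3216) = (32 + 4 + 74) + 3216 = 110 + 3216 = 3326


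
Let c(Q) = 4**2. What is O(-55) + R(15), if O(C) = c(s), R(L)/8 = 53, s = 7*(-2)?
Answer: 440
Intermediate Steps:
s = -14
c(Q) = 16
R(L) = 424 (R(L) = 8*53 = 424)
O(C) = 16
O(-55) + R(15) = 16 + 424 = 440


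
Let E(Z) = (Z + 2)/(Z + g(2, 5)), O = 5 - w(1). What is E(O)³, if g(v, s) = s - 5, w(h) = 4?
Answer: 27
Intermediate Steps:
O = 1 (O = 5 - 1*4 = 5 - 4 = 1)
g(v, s) = -5 + s
E(Z) = (2 + Z)/Z (E(Z) = (Z + 2)/(Z + (-5 + 5)) = (2 + Z)/(Z + 0) = (2 + Z)/Z)
E(O)³ = ((2 + 1)/1)³ = (1*3)³ = 3³ = 27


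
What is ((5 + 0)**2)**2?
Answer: 625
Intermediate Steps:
((5 + 0)**2)**2 = (5**2)**2 = 25**2 = 625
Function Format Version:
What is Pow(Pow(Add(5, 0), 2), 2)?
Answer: 625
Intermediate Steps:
Pow(Pow(Add(5, 0), 2), 2) = Pow(Pow(5, 2), 2) = Pow(25, 2) = 625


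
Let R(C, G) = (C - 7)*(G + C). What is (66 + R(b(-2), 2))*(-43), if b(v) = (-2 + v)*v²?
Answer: -16684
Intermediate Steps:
b(v) = v²*(-2 + v)
R(C, G) = (-7 + C)*(C + G)
(66 + R(b(-2), 2))*(-43) = (66 + (((-2)²*(-2 - 2))² - 7*(-2)²*(-2 - 2) - 7*2 + ((-2)²*(-2 - 2))*2))*(-43) = (66 + ((4*(-4))² - 28*(-4) - 14 + (4*(-4))*2))*(-43) = (66 + ((-16)² - 7*(-16) - 14 - 16*2))*(-43) = (66 + (256 + 112 - 14 - 32))*(-43) = (66 + 322)*(-43) = 388*(-43) = -16684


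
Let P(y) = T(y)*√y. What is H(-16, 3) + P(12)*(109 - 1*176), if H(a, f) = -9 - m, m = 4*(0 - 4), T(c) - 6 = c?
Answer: 7 - 2412*√3 ≈ -4170.7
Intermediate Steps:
T(c) = 6 + c
m = -16 (m = 4*(-4) = -16)
P(y) = √y*(6 + y) (P(y) = (6 + y)*√y = √y*(6 + y))
H(a, f) = 7 (H(a, f) = -9 - 1*(-16) = -9 + 16 = 7)
H(-16, 3) + P(12)*(109 - 1*176) = 7 + (√12*(6 + 12))*(109 - 1*176) = 7 + ((2*√3)*18)*(109 - 176) = 7 + (36*√3)*(-67) = 7 - 2412*√3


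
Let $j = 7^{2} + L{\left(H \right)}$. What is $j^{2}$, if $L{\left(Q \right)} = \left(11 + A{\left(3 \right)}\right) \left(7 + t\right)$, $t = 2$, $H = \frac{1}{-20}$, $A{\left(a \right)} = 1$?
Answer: $24649$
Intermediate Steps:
$H = - \frac{1}{20} \approx -0.05$
$L{\left(Q \right)} = 108$ ($L{\left(Q \right)} = \left(11 + 1\right) \left(7 + 2\right) = 12 \cdot 9 = 108$)
$j = 157$ ($j = 7^{2} + 108 = 49 + 108 = 157$)
$j^{2} = 157^{2} = 24649$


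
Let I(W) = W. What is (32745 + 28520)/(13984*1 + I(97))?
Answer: 61265/14081 ≈ 4.3509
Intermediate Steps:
(32745 + 28520)/(13984*1 + I(97)) = (32745 + 28520)/(13984*1 + 97) = 61265/(13984 + 97) = 61265/14081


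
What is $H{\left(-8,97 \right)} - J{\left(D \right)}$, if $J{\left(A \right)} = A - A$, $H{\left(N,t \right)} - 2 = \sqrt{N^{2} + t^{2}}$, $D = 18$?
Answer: $2 + \sqrt{9473} \approx 99.329$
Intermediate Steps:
$H{\left(N,t \right)} = 2 + \sqrt{N^{2} + t^{2}}$
$J{\left(A \right)} = 0$
$H{\left(-8,97 \right)} - J{\left(D \right)} = \left(2 + \sqrt{\left(-8\right)^{2} + 97^{2}}\right) - 0 = \left(2 + \sqrt{64 + 9409}\right) + 0 = \left(2 + \sqrt{9473}\right) + 0 = 2 + \sqrt{9473}$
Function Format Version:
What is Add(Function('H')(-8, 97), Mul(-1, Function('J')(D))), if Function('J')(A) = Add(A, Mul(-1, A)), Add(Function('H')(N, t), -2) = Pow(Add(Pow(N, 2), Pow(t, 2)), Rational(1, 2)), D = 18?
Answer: Add(2, Pow(9473, Rational(1, 2))) ≈ 99.329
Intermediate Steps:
Function('H')(N, t) = Add(2, Pow(Add(Pow(N, 2), Pow(t, 2)), Rational(1, 2)))
Function('J')(A) = 0
Add(Function('H')(-8, 97), Mul(-1, Function('J')(D))) = Add(Add(2, Pow(Add(Pow(-8, 2), Pow(97, 2)), Rational(1, 2))), Mul(-1, 0)) = Add(Add(2, Pow(Add(64, 9409), Rational(1, 2))), 0) = Add(Add(2, Pow(9473, Rational(1, 2))), 0) = Add(2, Pow(9473, Rational(1, 2)))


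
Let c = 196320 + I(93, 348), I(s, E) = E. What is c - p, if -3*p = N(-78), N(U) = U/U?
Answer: 590005/3 ≈ 1.9667e+5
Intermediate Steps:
N(U) = 1
p = -⅓ (p = -⅓*1 = -⅓ ≈ -0.33333)
c = 196668 (c = 196320 + 348 = 196668)
c - p = 196668 - 1*(-⅓) = 196668 + ⅓ = 590005/3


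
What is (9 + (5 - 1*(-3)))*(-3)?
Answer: -51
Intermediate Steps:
(9 + (5 - 1*(-3)))*(-3) = (9 + (5 + 3))*(-3) = (9 + 8)*(-3) = 17*(-3) = -51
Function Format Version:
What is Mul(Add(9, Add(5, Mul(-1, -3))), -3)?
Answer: -51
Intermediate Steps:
Mul(Add(9, Add(5, Mul(-1, -3))), -3) = Mul(Add(9, Add(5, 3)), -3) = Mul(Add(9, 8), -3) = Mul(17, -3) = -51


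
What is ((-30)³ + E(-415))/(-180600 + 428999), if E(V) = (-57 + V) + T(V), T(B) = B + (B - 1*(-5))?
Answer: -28297/248399 ≈ -0.11392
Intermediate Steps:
T(B) = 5 + 2*B (T(B) = B + (B + 5) = B + (5 + B) = 5 + 2*B)
E(V) = -52 + 3*V (E(V) = (-57 + V) + (5 + 2*V) = -52 + 3*V)
((-30)³ + E(-415))/(-180600 + 428999) = ((-30)³ + (-52 + 3*(-415)))/(-180600 + 428999) = (-27000 + (-52 - 1245))/248399 = (-27000 - 1297)*(1/248399) = -28297*1/248399 = -28297/248399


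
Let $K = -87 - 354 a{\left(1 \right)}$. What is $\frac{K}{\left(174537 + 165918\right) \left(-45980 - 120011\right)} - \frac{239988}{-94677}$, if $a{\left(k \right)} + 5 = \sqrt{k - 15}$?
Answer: $\frac{1506923723140861}{594492303831965} + \frac{118 i \sqrt{14}}{18837488635} \approx 2.5348 + 2.3438 \cdot 10^{-8} i$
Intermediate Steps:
$a{\left(k \right)} = -5 + \sqrt{-15 + k}$ ($a{\left(k \right)} = -5 + \sqrt{k - 15} = -5 + \sqrt{-15 + k}$)
$K = 1683 - 354 i \sqrt{14}$ ($K = -87 - 354 \left(-5 + \sqrt{-15 + 1}\right) = -87 - 354 \left(-5 + \sqrt{-14}\right) = -87 - 354 \left(-5 + i \sqrt{14}\right) = -87 + \left(1770 - 354 i \sqrt{14}\right) = 1683 - 354 i \sqrt{14} \approx 1683.0 - 1324.5 i$)
$\frac{K}{\left(174537 + 165918\right) \left(-45980 - 120011\right)} - \frac{239988}{-94677} = \frac{1683 - 354 i \sqrt{14}}{\left(174537 + 165918\right) \left(-45980 - 120011\right)} - \frac{239988}{-94677} = \frac{1683 - 354 i \sqrt{14}}{340455 \left(-165991\right)} - - \frac{79996}{31559} = \frac{1683 - 354 i \sqrt{14}}{-56512465905} + \frac{79996}{31559} = \left(1683 - 354 i \sqrt{14}\right) \left(- \frac{1}{56512465905}\right) + \frac{79996}{31559} = \left(- \frac{561}{18837488635} + \frac{118 i \sqrt{14}}{18837488635}\right) + \frac{79996}{31559} = \frac{1506923723140861}{594492303831965} + \frac{118 i \sqrt{14}}{18837488635}$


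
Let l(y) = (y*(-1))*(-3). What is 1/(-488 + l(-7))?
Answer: -1/509 ≈ -0.0019646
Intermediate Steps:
l(y) = 3*y (l(y) = -y*(-3) = 3*y)
1/(-488 + l(-7)) = 1/(-488 + 3*(-7)) = 1/(-488 - 21) = 1/(-509) = -1/509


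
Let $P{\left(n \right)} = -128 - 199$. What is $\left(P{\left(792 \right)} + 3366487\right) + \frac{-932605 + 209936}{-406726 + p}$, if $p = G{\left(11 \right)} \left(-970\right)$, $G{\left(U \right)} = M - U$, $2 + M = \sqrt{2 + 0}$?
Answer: $\frac{130712725845964141}{38831384914} - \frac{350494465 \sqrt{2}}{77662769828} \approx 3.3662 \cdot 10^{6}$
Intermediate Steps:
$P{\left(n \right)} = -327$
$M = -2 + \sqrt{2}$ ($M = -2 + \sqrt{2 + 0} = -2 + \sqrt{2} \approx -0.58579$)
$G{\left(U \right)} = -2 + \sqrt{2} - U$ ($G{\left(U \right)} = \left(-2 + \sqrt{2}\right) - U = -2 + \sqrt{2} - U$)
$p = 12610 - 970 \sqrt{2}$ ($p = \left(-2 + \sqrt{2} - 11\right) \left(-970\right) = \left(-13 + \sqrt{2}\right) \left(-970\right) = 12610 - 970 \sqrt{2} \approx 11238.0$)
$\left(P{\left(792 \right)} + 3366487\right) + \frac{-932605 + 209936}{-406726 + p} = \left(-327 + 3366487\right) + \frac{-932605 + 209936}{-406726 + \left(12610 - 970 \sqrt{2}\right)} = 3366160 - \frac{722669}{-394116 - 970 \sqrt{2}}$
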